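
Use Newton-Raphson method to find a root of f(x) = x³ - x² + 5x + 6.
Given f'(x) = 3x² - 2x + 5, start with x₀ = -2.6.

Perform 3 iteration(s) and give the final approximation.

f(x) = x³ - x² + 5x + 6
f'(x) = 3x² - 2x + 5
x₀ = -2.6

Newton-Raphson formula: x_{n+1} = x_n - f(x_n)/f'(x_n)

Iteration 1:
  f(-2.600000) = -31.336000
  f'(-2.600000) = 30.480000
  x_1 = -2.600000 - (-31.336000)/30.480000 = -1.571916
Iteration 2:
  f(-1.571916) = -8.214579
  f'(-1.571916) = 15.556592
  x_2 = -1.571916 - (-8.214579)/15.556592 = -1.043871
Iteration 3:
  f(-1.043871) = -1.446494
  f'(-1.043871) = 10.356743
  x_3 = -1.043871 - (-1.446494)/10.356743 = -0.904204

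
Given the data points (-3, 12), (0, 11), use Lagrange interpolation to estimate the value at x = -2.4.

Lagrange interpolation formula:
P(x) = Σ yᵢ × Lᵢ(x)
where Lᵢ(x) = Π_{j≠i} (x - xⱼ)/(xᵢ - xⱼ)

L_0(-2.4) = (-2.4 - 0)/(-3 - 0) = 0.800000
L_1(-2.4) = (-2.4 - (-3))/(0 - (-3)) = 0.200000

P(-2.4) = 12×L_0(-2.4) + 11×L_1(-2.4)
P(-2.4) = 11.800000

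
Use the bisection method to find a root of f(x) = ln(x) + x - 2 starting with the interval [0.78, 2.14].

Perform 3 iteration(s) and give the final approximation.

f(x) = ln(x) + x - 2
Initial interval: [0.78, 2.14]

Iteration 1:
  c_1 = (0.780000 + 2.140000)/2 = 1.460000
  f(c_1) = f(1.460000) = -0.161564
  f(a) × f(c) ≥ 0, new interval: [1.460000, 2.140000]
Iteration 2:
  c_2 = (1.460000 + 2.140000)/2 = 1.800000
  f(c_2) = f(1.800000) = 0.387787
  f(a) × f(c) < 0, new interval: [1.460000, 1.800000]
Iteration 3:
  c_3 = (1.460000 + 1.800000)/2 = 1.630000
  f(c_3) = f(1.630000) = 0.118580
  f(a) × f(c) < 0, new interval: [1.460000, 1.630000]

After 3 iteration(s), the approximation is c_3 = 1.630000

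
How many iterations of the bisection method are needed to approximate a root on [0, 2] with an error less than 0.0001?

We need (b-a)/2^n ≤ 0.0001
(2 - 0)/2^n ≤ 0.0001
2/2^n ≤ 0.0001
2^n ≥ 20000
n ≥ log₂(20000) = 14.29
n ≥ 15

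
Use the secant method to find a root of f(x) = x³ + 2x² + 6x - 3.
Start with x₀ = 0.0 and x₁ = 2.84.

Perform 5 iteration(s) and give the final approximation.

f(x) = x³ + 2x² + 6x - 3
x₀ = 0.0, x₁ = 2.84

Secant formula: x_{n+1} = x_n - f(x_n)(x_n - x_{n-1})/(f(x_n) - f(x_{n-1}))

Iteration 1:
  f(0.000000) = -3.000000
  f(2.840000) = 53.077504
  x_2 = 2.840000 - 53.077504×(2.840000 - 0.000000)/(53.077504 - (-3.000000))
       = 0.151933
Iteration 2:
  f(2.840000) = 53.077504
  f(0.151933) = -2.038730
  x_3 = 0.151933 - (-2.038730)×(0.151933 - 2.840000)/(-2.038730 - 53.077504)
       = 0.251363
Iteration 3:
  f(0.151933) = -2.038730
  f(0.251363) = -1.349571
  x_4 = 0.251363 - (-1.349571)×(0.251363 - 0.151933)/(-1.349571 - (-2.038730))
       = 0.446077
Iteration 4:
  f(0.251363) = -1.349571
  f(0.446077) = 0.163195
  x_5 = 0.446077 - 0.163195×(0.446077 - 0.251363)/(0.163195 - (-1.349571))
       = 0.425072
Iteration 5:
  f(0.446077) = 0.163195
  f(0.425072) = -0.011393
  x_6 = 0.425072 - (-0.011393)×(0.425072 - 0.446077)/(-0.011393 - 0.163195)
       = 0.426442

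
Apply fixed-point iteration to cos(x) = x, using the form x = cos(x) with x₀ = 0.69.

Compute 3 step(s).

Equation: cos(x) = x
Fixed-point form: x = cos(x)
x₀ = 0.69

x_1 = g(0.690000) = 0.771246
x_2 = g(0.771246) = 0.717043
x_3 = g(0.717043) = 0.753752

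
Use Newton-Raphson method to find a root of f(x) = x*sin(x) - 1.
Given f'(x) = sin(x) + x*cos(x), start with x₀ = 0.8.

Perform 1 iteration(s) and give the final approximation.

f(x) = x*sin(x) - 1
f'(x) = sin(x) + x*cos(x)
x₀ = 0.8

Newton-Raphson formula: x_{n+1} = x_n - f(x_n)/f'(x_n)

Iteration 1:
  f(0.800000) = -0.426115
  f'(0.800000) = 1.274721
  x_1 = 0.800000 - (-0.426115)/1.274721 = 1.134281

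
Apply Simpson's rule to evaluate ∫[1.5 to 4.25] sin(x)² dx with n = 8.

f(x) = sin(x)²
a = 1.5, b = 4.25, n = 8
h = (b - a)/n = 0.343750

Simpson's rule: (h/3)[f(x₀) + 4f(x₁) + 2f(x₂) + ... + f(xₙ)]

x_0 = 1.5000, f(x_0) = 0.994996, coefficient = 1
x_1 = 1.8438, f(x_1) = 0.927328, coefficient = 4
x_2 = 2.1875, f(x_2) = 0.665512, coefficient = 2
x_3 = 2.5312, f(x_3) = 0.328499, coefficient = 4
x_4 = 2.8750, f(x_4) = 0.069404, coefficient = 2
x_5 = 3.2188, f(x_5) = 0.005941, coefficient = 4
x_6 = 3.5625, f(x_6) = 0.166945, coefficient = 2
x_7 = 3.9062, f(x_7) = 0.479265, coefficient = 4
x_8 = 4.2500, f(x_8) = 0.801006, coefficient = 1

I ≈ (0.343750/3) × 10.563859 = 1.210442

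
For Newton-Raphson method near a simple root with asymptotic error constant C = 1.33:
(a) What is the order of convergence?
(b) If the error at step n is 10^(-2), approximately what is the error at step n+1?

(a) Newton-Raphson has quadratic (order 2) convergence near simple roots.
    This means |e_{n+1}| ≈ C|e_n|².

(b) With |e_n| = 10^(-2) and C = 1.33:
    |e_{n+1}| ≈ 1.33 × (10^(-2))² = 1.33 × 10^(-4)

(a) 2 (quadratic); (b) |e_{n+1}| ≈ 1.330e-04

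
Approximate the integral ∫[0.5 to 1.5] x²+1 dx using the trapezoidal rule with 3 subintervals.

f(x) = x²+1
a = 0.5, b = 1.5, n = 3
h = (b - a)/n = 0.333333

Trapezoidal rule: (h/2)[f(x₀) + 2f(x₁) + 2f(x₂) + ... + f(xₙ)]

x_0 = 0.5000, f(x_0) = 1.250000, coefficient = 1
x_1 = 0.8333, f(x_1) = 1.694444, coefficient = 2
x_2 = 1.1667, f(x_2) = 2.361111, coefficient = 2
x_3 = 1.5000, f(x_3) = 3.250000, coefficient = 1

I ≈ (0.333333/2) × 12.611111 = 2.101852
Exact value: 2.083333
Error: 0.018519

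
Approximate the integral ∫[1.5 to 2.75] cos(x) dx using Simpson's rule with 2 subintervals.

f(x) = cos(x)
a = 1.5, b = 2.75, n = 2
h = (b - a)/n = 0.625000

Simpson's rule: (h/3)[f(x₀) + 4f(x₁) + 2f(x₂) + ... + f(xₙ)]

x_0 = 1.5000, f(x_0) = 0.070737, coefficient = 1
x_1 = 2.1250, f(x_1) = -0.526266, coefficient = 4
x_2 = 2.7500, f(x_2) = -0.924302, coefficient = 1

I ≈ (0.625000/3) × -2.958631 = -0.616381
Exact value: -0.615834
Error: 0.000547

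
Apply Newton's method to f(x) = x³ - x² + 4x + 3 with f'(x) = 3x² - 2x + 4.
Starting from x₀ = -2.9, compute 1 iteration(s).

f(x) = x³ - x² + 4x + 3
f'(x) = 3x² - 2x + 4
x₀ = -2.9

Newton-Raphson formula: x_{n+1} = x_n - f(x_n)/f'(x_n)

Iteration 1:
  f(-2.900000) = -41.399000
  f'(-2.900000) = 35.030000
  x_1 = -2.900000 - (-41.399000)/35.030000 = -1.718184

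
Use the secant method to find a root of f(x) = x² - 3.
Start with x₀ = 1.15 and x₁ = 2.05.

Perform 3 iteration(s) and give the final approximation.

f(x) = x² - 3
x₀ = 1.15, x₁ = 2.05

Secant formula: x_{n+1} = x_n - f(x_n)(x_n - x_{n-1})/(f(x_n) - f(x_{n-1}))

Iteration 1:
  f(1.150000) = -1.677500
  f(2.050000) = 1.202500
  x_2 = 2.050000 - 1.202500×(2.050000 - 1.150000)/(1.202500 - (-1.677500))
       = 1.674219
Iteration 2:
  f(2.050000) = 1.202500
  f(1.674219) = -0.196992
  x_3 = 1.674219 - (-0.196992)×(1.674219 - 2.050000)/(-0.196992 - 1.202500)
       = 1.727113
Iteration 3:
  f(1.674219) = -0.196992
  f(1.727113) = -0.017079
  x_4 = 1.727113 - (-0.017079)×(1.727113 - 1.674219)/(-0.017079 - (-0.196992))
       = 1.732135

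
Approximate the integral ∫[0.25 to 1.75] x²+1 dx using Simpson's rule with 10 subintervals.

f(x) = x²+1
a = 0.25, b = 1.75, n = 10
h = (b - a)/n = 0.150000

Simpson's rule: (h/3)[f(x₀) + 4f(x₁) + 2f(x₂) + ... + f(xₙ)]

x_0 = 0.2500, f(x_0) = 1.062500, coefficient = 1
x_1 = 0.4000, f(x_1) = 1.160000, coefficient = 4
x_2 = 0.5500, f(x_2) = 1.302500, coefficient = 2
x_3 = 0.7000, f(x_3) = 1.490000, coefficient = 4
x_4 = 0.8500, f(x_4) = 1.722500, coefficient = 2
x_5 = 1.0000, f(x_5) = 2.000000, coefficient = 4
x_6 = 1.1500, f(x_6) = 2.322500, coefficient = 2
x_7 = 1.3000, f(x_7) = 2.690000, coefficient = 4
x_8 = 1.4500, f(x_8) = 3.102500, coefficient = 2
x_9 = 1.6000, f(x_9) = 3.560000, coefficient = 4
x_10 = 1.7500, f(x_10) = 4.062500, coefficient = 1

I ≈ (0.150000/3) × 65.625000 = 3.281250
Exact value: 3.281250
Error: 0.000000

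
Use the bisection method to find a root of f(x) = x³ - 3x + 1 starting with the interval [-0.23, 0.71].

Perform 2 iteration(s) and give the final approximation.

f(x) = x³ - 3x + 1
Initial interval: [-0.23, 0.71]

Iteration 1:
  c_1 = (-0.230000 + 0.710000)/2 = 0.240000
  f(c_1) = f(0.240000) = 0.293824
  f(a) × f(c) ≥ 0, new interval: [0.240000, 0.710000]
Iteration 2:
  c_2 = (0.240000 + 0.710000)/2 = 0.475000
  f(c_2) = f(0.475000) = -0.317828
  f(a) × f(c) < 0, new interval: [0.240000, 0.475000]

After 2 iteration(s), the approximation is c_2 = 0.475000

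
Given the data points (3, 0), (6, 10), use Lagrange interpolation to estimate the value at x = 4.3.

Lagrange interpolation formula:
P(x) = Σ yᵢ × Lᵢ(x)
where Lᵢ(x) = Π_{j≠i} (x - xⱼ)/(xᵢ - xⱼ)

L_0(4.3) = (4.3 - 6)/(3 - 6) = 0.566667
L_1(4.3) = (4.3 - 3)/(6 - 3) = 0.433333

P(4.3) = 0×L_0(4.3) + 10×L_1(4.3)
P(4.3) = 4.333333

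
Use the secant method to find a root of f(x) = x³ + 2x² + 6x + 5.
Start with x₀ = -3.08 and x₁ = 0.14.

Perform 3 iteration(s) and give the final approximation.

f(x) = x³ + 2x² + 6x + 5
x₀ = -3.08, x₁ = 0.14

Secant formula: x_{n+1} = x_n - f(x_n)(x_n - x_{n-1})/(f(x_n) - f(x_{n-1}))

Iteration 1:
  f(-3.080000) = -23.725312
  f(0.140000) = 5.881944
  x_2 = 0.140000 - 5.881944×(0.140000 - (-3.080000))/(5.881944 - (-23.725312))
       = -0.499703
Iteration 2:
  f(0.140000) = 5.881944
  f(-0.499703) = 2.376409
  x_3 = -0.499703 - 2.376409×(-0.499703 - 0.140000)/(2.376409 - 5.881944)
       = -0.933360
Iteration 3:
  f(-0.499703) = 2.376409
  f(-0.933360) = 0.329057
  x_4 = -0.933360 - 0.329057×(-0.933360 - (-0.499703))/(0.329057 - 2.376409)
       = -1.003058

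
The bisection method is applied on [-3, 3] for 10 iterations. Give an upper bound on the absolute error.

Bisection error bound: |error| ≤ (b-a)/2^n
|error| ≤ (3 - (-3))/2^10 = 6/2^10
|error| ≤ 0.0058593750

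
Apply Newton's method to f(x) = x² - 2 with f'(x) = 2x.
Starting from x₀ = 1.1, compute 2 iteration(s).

f(x) = x² - 2
f'(x) = 2x
x₀ = 1.1

Newton-Raphson formula: x_{n+1} = x_n - f(x_n)/f'(x_n)

Iteration 1:
  f(1.100000) = -0.790000
  f'(1.100000) = 2.200000
  x_1 = 1.100000 - (-0.790000)/2.200000 = 1.459091
Iteration 2:
  f(1.459091) = 0.128946
  f'(1.459091) = 2.918182
  x_2 = 1.459091 - 0.128946/2.918182 = 1.414904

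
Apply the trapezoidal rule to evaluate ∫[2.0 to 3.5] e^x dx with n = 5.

f(x) = e^x
a = 2.0, b = 3.5, n = 5
h = (b - a)/n = 0.300000

Trapezoidal rule: (h/2)[f(x₀) + 2f(x₁) + 2f(x₂) + ... + f(xₙ)]

x_0 = 2.0000, f(x_0) = 7.389056, coefficient = 1
x_1 = 2.3000, f(x_1) = 9.974182, coefficient = 2
x_2 = 2.6000, f(x_2) = 13.463738, coefficient = 2
x_3 = 2.9000, f(x_3) = 18.174145, coefficient = 2
x_4 = 3.2000, f(x_4) = 24.532530, coefficient = 2
x_5 = 3.5000, f(x_5) = 33.115452, coefficient = 1

I ≈ (0.300000/2) × 172.793700 = 25.919055
Exact value: 25.726396
Error: 0.192659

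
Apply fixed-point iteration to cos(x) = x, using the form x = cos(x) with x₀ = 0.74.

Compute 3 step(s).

Equation: cos(x) = x
Fixed-point form: x = cos(x)
x₀ = 0.74

x_1 = g(0.740000) = 0.738469
x_2 = g(0.738469) = 0.739500
x_3 = g(0.739500) = 0.738805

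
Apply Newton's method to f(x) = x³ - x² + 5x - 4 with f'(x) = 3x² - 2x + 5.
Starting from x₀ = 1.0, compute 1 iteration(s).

f(x) = x³ - x² + 5x - 4
f'(x) = 3x² - 2x + 5
x₀ = 1.0

Newton-Raphson formula: x_{n+1} = x_n - f(x_n)/f'(x_n)

Iteration 1:
  f(1.000000) = 1.000000
  f'(1.000000) = 6.000000
  x_1 = 1.000000 - 1.000000/6.000000 = 0.833333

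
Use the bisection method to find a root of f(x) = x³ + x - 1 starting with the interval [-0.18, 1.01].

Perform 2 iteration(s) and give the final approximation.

f(x) = x³ + x - 1
Initial interval: [-0.18, 1.01]

Iteration 1:
  c_1 = (-0.180000 + 1.010000)/2 = 0.415000
  f(c_1) = f(0.415000) = -0.513527
  f(a) × f(c) ≥ 0, new interval: [0.415000, 1.010000]
Iteration 2:
  c_2 = (0.415000 + 1.010000)/2 = 0.712500
  f(c_2) = f(0.712500) = 0.074205
  f(a) × f(c) < 0, new interval: [0.415000, 0.712500]

After 2 iteration(s), the approximation is c_2 = 0.712500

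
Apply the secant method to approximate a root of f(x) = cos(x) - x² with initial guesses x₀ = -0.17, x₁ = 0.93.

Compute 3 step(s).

f(x) = cos(x) - x²
x₀ = -0.17, x₁ = 0.93

Secant formula: x_{n+1} = x_n - f(x_n)(x_n - x_{n-1})/(f(x_n) - f(x_{n-1}))

Iteration 1:
  f(-0.170000) = 0.956685
  f(0.930000) = -0.267066
  x_2 = 0.930000 - (-0.267066)×(0.930000 - (-0.170000))/(-0.267066 - 0.956685)
       = 0.689941
Iteration 2:
  f(0.930000) = -0.267066
  f(0.689941) = 0.295265
  x_3 = 0.689941 - 0.295265×(0.689941 - 0.930000)/(0.295265 - (-0.267066))
       = 0.815990
Iteration 3:
  f(0.689941) = 0.295265
  f(0.815990) = 0.019309
  x_4 = 0.815990 - 0.019309×(0.815990 - 0.689941)/(0.019309 - 0.295265)
       = 0.824809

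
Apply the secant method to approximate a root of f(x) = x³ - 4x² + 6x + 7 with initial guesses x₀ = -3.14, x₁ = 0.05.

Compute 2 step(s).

f(x) = x³ - 4x² + 6x + 7
x₀ = -3.14, x₁ = 0.05

Secant formula: x_{n+1} = x_n - f(x_n)(x_n - x_{n-1})/(f(x_n) - f(x_{n-1}))

Iteration 1:
  f(-3.140000) = -82.237544
  f(0.050000) = 7.290125
  x_2 = 0.050000 - 7.290125×(0.050000 - (-3.140000))/(7.290125 - (-82.237544))
       = -0.209758
Iteration 2:
  f(0.050000) = 7.290125
  f(-0.209758) = 5.556232
  x_3 = -0.209758 - 5.556232×(-0.209758 - 0.050000)/(5.556232 - 7.290125)
       = -1.042147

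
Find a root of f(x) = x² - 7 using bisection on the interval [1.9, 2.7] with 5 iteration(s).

f(x) = x² - 7
Initial interval: [1.9, 2.7]

Iteration 1:
  c_1 = (1.900000 + 2.700000)/2 = 2.300000
  f(c_1) = f(2.300000) = -1.710000
  f(a) × f(c) ≥ 0, new interval: [2.300000, 2.700000]
Iteration 2:
  c_2 = (2.300000 + 2.700000)/2 = 2.500000
  f(c_2) = f(2.500000) = -0.750000
  f(a) × f(c) ≥ 0, new interval: [2.500000, 2.700000]
Iteration 3:
  c_3 = (2.500000 + 2.700000)/2 = 2.600000
  f(c_3) = f(2.600000) = -0.240000
  f(a) × f(c) ≥ 0, new interval: [2.600000, 2.700000]
Iteration 4:
  c_4 = (2.600000 + 2.700000)/2 = 2.650000
  f(c_4) = f(2.650000) = 0.022500
  f(a) × f(c) < 0, new interval: [2.600000, 2.650000]
Iteration 5:
  c_5 = (2.600000 + 2.650000)/2 = 2.625000
  f(c_5) = f(2.625000) = -0.109375
  f(a) × f(c) ≥ 0, new interval: [2.625000, 2.650000]

After 5 iteration(s), the approximation is c_5 = 2.625000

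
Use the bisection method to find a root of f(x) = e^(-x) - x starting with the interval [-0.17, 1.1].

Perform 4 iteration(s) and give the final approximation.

f(x) = e^(-x) - x
Initial interval: [-0.17, 1.1]

Iteration 1:
  c_1 = (-0.170000 + 1.100000)/2 = 0.465000
  f(c_1) = f(0.465000) = 0.163135
  f(a) × f(c) ≥ 0, new interval: [0.465000, 1.100000]
Iteration 2:
  c_2 = (0.465000 + 1.100000)/2 = 0.782500
  f(c_2) = f(0.782500) = -0.325239
  f(a) × f(c) < 0, new interval: [0.465000, 0.782500]
Iteration 3:
  c_3 = (0.465000 + 0.782500)/2 = 0.623750
  f(c_3) = f(0.623750) = -0.087819
  f(a) × f(c) < 0, new interval: [0.465000, 0.623750]
Iteration 4:
  c_4 = (0.465000 + 0.623750)/2 = 0.544375
  f(c_4) = f(0.544375) = 0.035829
  f(a) × f(c) ≥ 0, new interval: [0.544375, 0.623750]

After 4 iteration(s), the approximation is c_4 = 0.544375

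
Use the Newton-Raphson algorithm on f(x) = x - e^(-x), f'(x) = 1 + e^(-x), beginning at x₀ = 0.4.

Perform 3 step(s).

f(x) = x - e^(-x)
f'(x) = 1 + e^(-x)
x₀ = 0.4

Newton-Raphson formula: x_{n+1} = x_n - f(x_n)/f'(x_n)

Iteration 1:
  f(0.400000) = -0.270320
  f'(0.400000) = 1.670320
  x_1 = 0.400000 - (-0.270320)/1.670320 = 0.561837
Iteration 2:
  f(0.561837) = -0.008323
  f'(0.561837) = 1.570161
  x_2 = 0.561837 - (-0.008323)/1.570161 = 0.567138
Iteration 3:
  f(0.567138) = -0.000008
  f'(0.567138) = 1.567146
  x_3 = 0.567138 - (-0.000008)/1.567146 = 0.567143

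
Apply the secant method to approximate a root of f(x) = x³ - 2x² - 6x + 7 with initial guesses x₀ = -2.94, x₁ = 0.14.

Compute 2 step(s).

f(x) = x³ - 2x² - 6x + 7
x₀ = -2.94, x₁ = 0.14

Secant formula: x_{n+1} = x_n - f(x_n)(x_n - x_{n-1})/(f(x_n) - f(x_{n-1}))

Iteration 1:
  f(-2.940000) = -18.059384
  f(0.140000) = 6.123544
  x_2 = 0.140000 - 6.123544×(0.140000 - (-2.940000))/(6.123544 - (-18.059384))
       = -0.639910
Iteration 2:
  f(0.140000) = 6.123544
  f(-0.639910) = 9.758458
  x_3 = -0.639910 - 9.758458×(-0.639910 - 0.140000)/(9.758458 - 6.123544)
       = 1.453873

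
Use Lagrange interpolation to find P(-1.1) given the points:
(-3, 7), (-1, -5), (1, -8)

Lagrange interpolation formula:
P(x) = Σ yᵢ × Lᵢ(x)
where Lᵢ(x) = Π_{j≠i} (x - xⱼ)/(xᵢ - xⱼ)

L_0(-1.1) = (-1.1 - (-1))/(-3 - (-1)) × (-1.1 - 1)/(-3 - 1) = 0.026250
L_1(-1.1) = (-1.1 - (-3))/(-1 - (-3)) × (-1.1 - 1)/(-1 - 1) = 0.997500
L_2(-1.1) = (-1.1 - (-3))/(1 - (-3)) × (-1.1 - (-1))/(1 - (-1)) = -0.023750

P(-1.1) = 7×L_0(-1.1) + (-5)×L_1(-1.1) + (-8)×L_2(-1.1)
P(-1.1) = -4.613750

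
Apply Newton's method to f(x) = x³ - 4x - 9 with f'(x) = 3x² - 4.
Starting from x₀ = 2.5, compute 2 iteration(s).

f(x) = x³ - 4x - 9
f'(x) = 3x² - 4
x₀ = 2.5

Newton-Raphson formula: x_{n+1} = x_n - f(x_n)/f'(x_n)

Iteration 1:
  f(2.500000) = -3.375000
  f'(2.500000) = 14.750000
  x_1 = 2.500000 - (-3.375000)/14.750000 = 2.728814
Iteration 2:
  f(2.728814) = 0.404647
  f'(2.728814) = 18.339270
  x_2 = 2.728814 - 0.404647/18.339270 = 2.706749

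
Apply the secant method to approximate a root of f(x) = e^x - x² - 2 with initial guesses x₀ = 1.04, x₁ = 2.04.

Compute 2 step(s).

f(x) = e^x - x² - 2
x₀ = 1.04, x₁ = 2.04

Secant formula: x_{n+1} = x_n - f(x_n)(x_n - x_{n-1})/(f(x_n) - f(x_{n-1}))

Iteration 1:
  f(1.040000) = -0.252383
  f(2.040000) = 1.529009
  x_2 = 2.040000 - 1.529009×(2.040000 - 1.040000)/(1.529009 - (-0.252383))
       = 1.181677
Iteration 2:
  f(2.040000) = 1.529009
  f(1.181677) = -0.136524
  x_3 = 1.181677 - (-0.136524)×(1.181677 - 2.040000)/(-0.136524 - 1.529009)
       = 1.252034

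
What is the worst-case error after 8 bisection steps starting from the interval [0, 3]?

Bisection error bound: |error| ≤ (b-a)/2^n
|error| ≤ (3 - 0)/2^8 = 3/2^8
|error| ≤ 0.0117187500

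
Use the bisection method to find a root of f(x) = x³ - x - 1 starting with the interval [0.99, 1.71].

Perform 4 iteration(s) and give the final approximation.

f(x) = x³ - x - 1
Initial interval: [0.99, 1.71]

Iteration 1:
  c_1 = (0.990000 + 1.710000)/2 = 1.350000
  f(c_1) = f(1.350000) = 0.110375
  f(a) × f(c) < 0, new interval: [0.990000, 1.350000]
Iteration 2:
  c_2 = (0.990000 + 1.350000)/2 = 1.170000
  f(c_2) = f(1.170000) = -0.568387
  f(a) × f(c) ≥ 0, new interval: [1.170000, 1.350000]
Iteration 3:
  c_3 = (1.170000 + 1.350000)/2 = 1.260000
  f(c_3) = f(1.260000) = -0.259624
  f(a) × f(c) ≥ 0, new interval: [1.260000, 1.350000]
Iteration 4:
  c_4 = (1.260000 + 1.350000)/2 = 1.305000
  f(c_4) = f(1.305000) = -0.082552
  f(a) × f(c) ≥ 0, new interval: [1.305000, 1.350000]

After 4 iteration(s), the approximation is c_4 = 1.305000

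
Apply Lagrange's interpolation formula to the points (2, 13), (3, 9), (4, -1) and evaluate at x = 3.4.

Lagrange interpolation formula:
P(x) = Σ yᵢ × Lᵢ(x)
where Lᵢ(x) = Π_{j≠i} (x - xⱼ)/(xᵢ - xⱼ)

L_0(3.4) = (3.4 - 3)/(2 - 3) × (3.4 - 4)/(2 - 4) = -0.120000
L_1(3.4) = (3.4 - 2)/(3 - 2) × (3.4 - 4)/(3 - 4) = 0.840000
L_2(3.4) = (3.4 - 2)/(4 - 2) × (3.4 - 3)/(4 - 3) = 0.280000

P(3.4) = 13×L_0(3.4) + 9×L_1(3.4) + (-1)×L_2(3.4)
P(3.4) = 5.720000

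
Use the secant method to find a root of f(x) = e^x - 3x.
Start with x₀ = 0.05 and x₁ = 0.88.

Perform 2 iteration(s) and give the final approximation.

f(x) = e^x - 3x
x₀ = 0.05, x₁ = 0.88

Secant formula: x_{n+1} = x_n - f(x_n)(x_n - x_{n-1})/(f(x_n) - f(x_{n-1}))

Iteration 1:
  f(0.050000) = 0.901271
  f(0.880000) = -0.229100
  x_2 = 0.880000 - (-0.229100)×(0.880000 - 0.050000)/(-0.229100 - 0.901271)
       = 0.711778
Iteration 2:
  f(0.880000) = -0.229100
  f(0.711778) = -0.097723
  x_3 = 0.711778 - (-0.097723)×(0.711778 - 0.880000)/(-0.097723 - (-0.229100))
       = 0.586648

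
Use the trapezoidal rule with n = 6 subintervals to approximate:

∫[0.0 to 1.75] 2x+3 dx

f(x) = 2x+3
a = 0.0, b = 1.75, n = 6
h = (b - a)/n = 0.291667

Trapezoidal rule: (h/2)[f(x₀) + 2f(x₁) + 2f(x₂) + ... + f(xₙ)]

x_0 = 0.0000, f(x_0) = 3.000000, coefficient = 1
x_1 = 0.2917, f(x_1) = 3.583333, coefficient = 2
x_2 = 0.5833, f(x_2) = 4.166667, coefficient = 2
x_3 = 0.8750, f(x_3) = 4.750000, coefficient = 2
x_4 = 1.1667, f(x_4) = 5.333333, coefficient = 2
x_5 = 1.4583, f(x_5) = 5.916667, coefficient = 2
x_6 = 1.7500, f(x_6) = 6.500000, coefficient = 1

I ≈ (0.291667/2) × 57.000000 = 8.312500
Exact value: 8.312500
Error: 0.000000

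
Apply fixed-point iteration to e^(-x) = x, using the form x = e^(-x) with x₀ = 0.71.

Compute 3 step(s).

Equation: e^(-x) = x
Fixed-point form: x = e^(-x)
x₀ = 0.71

x_1 = g(0.710000) = 0.491644
x_2 = g(0.491644) = 0.611620
x_3 = g(0.611620) = 0.542471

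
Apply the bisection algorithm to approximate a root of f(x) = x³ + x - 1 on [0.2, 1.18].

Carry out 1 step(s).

f(x) = x³ + x - 1
Initial interval: [0.2, 1.18]

Iteration 1:
  c_1 = (0.200000 + 1.180000)/2 = 0.690000
  f(c_1) = f(0.690000) = 0.018509
  f(a) × f(c) < 0, new interval: [0.200000, 0.690000]

After 1 iteration(s), the approximation is c_1 = 0.690000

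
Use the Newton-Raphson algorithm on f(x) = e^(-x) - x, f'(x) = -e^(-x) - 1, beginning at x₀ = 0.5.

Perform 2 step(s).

f(x) = e^(-x) - x
f'(x) = -e^(-x) - 1
x₀ = 0.5

Newton-Raphson formula: x_{n+1} = x_n - f(x_n)/f'(x_n)

Iteration 1:
  f(0.500000) = 0.106531
  f'(0.500000) = -1.606531
  x_1 = 0.500000 - 0.106531/(-1.606531) = 0.566311
Iteration 2:
  f(0.566311) = 0.001305
  f'(0.566311) = -1.567616
  x_2 = 0.566311 - 0.001305/(-1.567616) = 0.567143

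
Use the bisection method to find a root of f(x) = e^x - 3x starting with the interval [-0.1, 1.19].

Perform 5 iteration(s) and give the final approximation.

f(x) = e^x - 3x
Initial interval: [-0.1, 1.19]

Iteration 1:
  c_1 = (-0.100000 + 1.190000)/2 = 0.545000
  f(c_1) = f(0.545000) = 0.089608
  f(a) × f(c) ≥ 0, new interval: [0.545000, 1.190000]
Iteration 2:
  c_2 = (0.545000 + 1.190000)/2 = 0.867500
  f(c_2) = f(0.867500) = -0.221549
  f(a) × f(c) < 0, new interval: [0.545000, 0.867500]
Iteration 3:
  c_3 = (0.545000 + 0.867500)/2 = 0.706250
  f(c_3) = f(0.706250) = -0.092372
  f(a) × f(c) < 0, new interval: [0.545000, 0.706250]
Iteration 4:
  c_4 = (0.545000 + 0.706250)/2 = 0.625625
  f(c_4) = f(0.625625) = -0.007461
  f(a) × f(c) < 0, new interval: [0.545000, 0.625625]
Iteration 5:
  c_5 = (0.545000 + 0.625625)/2 = 0.585312
  f(c_5) = f(0.585312) = 0.039615
  f(a) × f(c) ≥ 0, new interval: [0.585312, 0.625625]

After 5 iteration(s), the approximation is c_5 = 0.585312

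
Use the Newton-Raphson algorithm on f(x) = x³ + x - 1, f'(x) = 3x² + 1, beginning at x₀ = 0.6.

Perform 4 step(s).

f(x) = x³ + x - 1
f'(x) = 3x² + 1
x₀ = 0.6

Newton-Raphson formula: x_{n+1} = x_n - f(x_n)/f'(x_n)

Iteration 1:
  f(0.600000) = -0.184000
  f'(0.600000) = 2.080000
  x_1 = 0.600000 - (-0.184000)/2.080000 = 0.688462
Iteration 2:
  f(0.688462) = 0.014778
  f'(0.688462) = 2.421938
  x_2 = 0.688462 - 0.014778/2.421938 = 0.682360
Iteration 3:
  f(0.682360) = 0.000077
  f'(0.682360) = 2.396845
  x_3 = 0.682360 - 0.000077/2.396845 = 0.682328
Iteration 4:
  f(0.682328) = 0.000000
  f'(0.682328) = 2.396714
  x_4 = 0.682328 - 0.000000/2.396714 = 0.682328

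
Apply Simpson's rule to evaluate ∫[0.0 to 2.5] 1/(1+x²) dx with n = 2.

f(x) = 1/(1+x²)
a = 0.0, b = 2.5, n = 2
h = (b - a)/n = 1.250000

Simpson's rule: (h/3)[f(x₀) + 4f(x₁) + 2f(x₂) + ... + f(xₙ)]

x_0 = 0.0000, f(x_0) = 1.000000, coefficient = 1
x_1 = 1.2500, f(x_1) = 0.390244, coefficient = 4
x_2 = 2.5000, f(x_2) = 0.137931, coefficient = 1

I ≈ (1.250000/3) × 2.698907 = 1.124544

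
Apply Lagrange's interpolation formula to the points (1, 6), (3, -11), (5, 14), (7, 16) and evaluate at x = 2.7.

Lagrange interpolation formula:
P(x) = Σ yᵢ × Lᵢ(x)
where Lᵢ(x) = Π_{j≠i} (x - xⱼ)/(xᵢ - xⱼ)

L_0(2.7) = (2.7 - 3)/(1 - 3) × (2.7 - 5)/(1 - 5) × (2.7 - 7)/(1 - 7) = 0.061812
L_1(2.7) = (2.7 - 1)/(3 - 1) × (2.7 - 5)/(3 - 5) × (2.7 - 7)/(3 - 7) = 1.050812
L_2(2.7) = (2.7 - 1)/(5 - 1) × (2.7 - 3)/(5 - 3) × (2.7 - 7)/(5 - 7) = -0.137062
L_3(2.7) = (2.7 - 1)/(7 - 1) × (2.7 - 3)/(7 - 3) × (2.7 - 5)/(7 - 5) = 0.024437

P(2.7) = 6×L_0(2.7) + (-11)×L_1(2.7) + 14×L_2(2.7) + 16×L_3(2.7)
P(2.7) = -12.715937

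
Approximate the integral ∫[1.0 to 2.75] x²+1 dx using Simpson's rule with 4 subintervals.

f(x) = x²+1
a = 1.0, b = 2.75, n = 4
h = (b - a)/n = 0.437500

Simpson's rule: (h/3)[f(x₀) + 4f(x₁) + 2f(x₂) + ... + f(xₙ)]

x_0 = 1.0000, f(x_0) = 2.000000, coefficient = 1
x_1 = 1.4375, f(x_1) = 3.066406, coefficient = 4
x_2 = 1.8750, f(x_2) = 4.515625, coefficient = 2
x_3 = 2.3125, f(x_3) = 6.347656, coefficient = 4
x_4 = 2.7500, f(x_4) = 8.562500, coefficient = 1

I ≈ (0.437500/3) × 57.250000 = 8.348958
Exact value: 8.348958
Error: 0.000000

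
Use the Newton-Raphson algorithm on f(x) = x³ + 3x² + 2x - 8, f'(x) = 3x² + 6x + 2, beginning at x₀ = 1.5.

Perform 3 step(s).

f(x) = x³ + 3x² + 2x - 8
f'(x) = 3x² + 6x + 2
x₀ = 1.5

Newton-Raphson formula: x_{n+1} = x_n - f(x_n)/f'(x_n)

Iteration 1:
  f(1.500000) = 5.125000
  f'(1.500000) = 17.750000
  x_1 = 1.500000 - 5.125000/17.750000 = 1.211268
Iteration 2:
  f(1.211268) = 0.601177
  f'(1.211268) = 13.669113
  x_2 = 1.211268 - 0.601177/13.669113 = 1.167287
Iteration 3:
  f(1.167287) = 0.012747
  f'(1.167287) = 13.091397
  x_3 = 1.167287 - 0.012747/13.091397 = 1.166313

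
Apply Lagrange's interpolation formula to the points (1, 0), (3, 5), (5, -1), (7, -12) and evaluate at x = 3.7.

Lagrange interpolation formula:
P(x) = Σ yᵢ × Lᵢ(x)
where Lᵢ(x) = Π_{j≠i} (x - xⱼ)/(xᵢ - xⱼ)

L_0(3.7) = (3.7 - 3)/(1 - 3) × (3.7 - 5)/(1 - 5) × (3.7 - 7)/(1 - 7) = -0.062563
L_1(3.7) = (3.7 - 1)/(3 - 1) × (3.7 - 5)/(3 - 5) × (3.7 - 7)/(3 - 7) = 0.723937
L_2(3.7) = (3.7 - 1)/(5 - 1) × (3.7 - 3)/(5 - 3) × (3.7 - 7)/(5 - 7) = 0.389813
L_3(3.7) = (3.7 - 1)/(7 - 1) × (3.7 - 3)/(7 - 3) × (3.7 - 5)/(7 - 5) = -0.051188

P(3.7) = 0×L_0(3.7) + 5×L_1(3.7) + (-1)×L_2(3.7) + (-12)×L_3(3.7)
P(3.7) = 3.844125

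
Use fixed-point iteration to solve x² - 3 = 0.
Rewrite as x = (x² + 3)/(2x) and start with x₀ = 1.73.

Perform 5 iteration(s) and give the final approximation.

Equation: x² - 3 = 0
Fixed-point form: x = (x² + 3)/(2x)
x₀ = 1.73

x_1 = g(1.730000) = 1.732052
x_2 = g(1.732052) = 1.732051
x_3 = g(1.732051) = 1.732051
x_4 = g(1.732051) = 1.732051
x_5 = g(1.732051) = 1.732051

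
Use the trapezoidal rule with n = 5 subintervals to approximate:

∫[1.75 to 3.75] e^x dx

f(x) = e^x
a = 1.75, b = 3.75, n = 5
h = (b - a)/n = 0.400000

Trapezoidal rule: (h/2)[f(x₀) + 2f(x₁) + 2f(x₂) + ... + f(xₙ)]

x_0 = 1.7500, f(x_0) = 5.754603, coefficient = 1
x_1 = 2.1500, f(x_1) = 8.584858, coefficient = 2
x_2 = 2.5500, f(x_2) = 12.807104, coefficient = 2
x_3 = 2.9500, f(x_3) = 19.105954, coefficient = 2
x_4 = 3.3500, f(x_4) = 28.502734, coefficient = 2
x_5 = 3.7500, f(x_5) = 42.521082, coefficient = 1

I ≈ (0.400000/2) × 186.276984 = 37.255397
Exact value: 36.766479
Error: 0.488917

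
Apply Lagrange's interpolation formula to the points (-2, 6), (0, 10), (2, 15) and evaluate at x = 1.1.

Lagrange interpolation formula:
P(x) = Σ yᵢ × Lᵢ(x)
where Lᵢ(x) = Π_{j≠i} (x - xⱼ)/(xᵢ - xⱼ)

L_0(1.1) = (1.1 - 0)/(-2 - 0) × (1.1 - 2)/(-2 - 2) = -0.123750
L_1(1.1) = (1.1 - (-2))/(0 - (-2)) × (1.1 - 2)/(0 - 2) = 0.697500
L_2(1.1) = (1.1 - (-2))/(2 - (-2)) × (1.1 - 0)/(2 - 0) = 0.426250

P(1.1) = 6×L_0(1.1) + 10×L_1(1.1) + 15×L_2(1.1)
P(1.1) = 12.626250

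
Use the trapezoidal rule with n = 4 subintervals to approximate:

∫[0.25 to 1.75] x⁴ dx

f(x) = x⁴
a = 0.25, b = 1.75, n = 4
h = (b - a)/n = 0.375000

Trapezoidal rule: (h/2)[f(x₀) + 2f(x₁) + 2f(x₂) + ... + f(xₙ)]

x_0 = 0.2500, f(x_0) = 0.003906, coefficient = 1
x_1 = 0.6250, f(x_1) = 0.152588, coefficient = 2
x_2 = 1.0000, f(x_2) = 1.000000, coefficient = 2
x_3 = 1.3750, f(x_3) = 3.574463, coefficient = 2
x_4 = 1.7500, f(x_4) = 9.378906, coefficient = 1

I ≈ (0.375000/2) × 18.836914 = 3.531921
Exact value: 3.282422
Error: 0.249500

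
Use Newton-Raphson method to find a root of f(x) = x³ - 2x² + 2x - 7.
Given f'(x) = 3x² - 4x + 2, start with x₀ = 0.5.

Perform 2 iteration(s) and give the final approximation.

f(x) = x³ - 2x² + 2x - 7
f'(x) = 3x² - 4x + 2
x₀ = 0.5

Newton-Raphson formula: x_{n+1} = x_n - f(x_n)/f'(x_n)

Iteration 1:
  f(0.500000) = -6.375000
  f'(0.500000) = 0.750000
  x_1 = 0.500000 - (-6.375000)/0.750000 = 9.000000
Iteration 2:
  f(9.000000) = 578.000000
  f'(9.000000) = 209.000000
  x_2 = 9.000000 - 578.000000/209.000000 = 6.234450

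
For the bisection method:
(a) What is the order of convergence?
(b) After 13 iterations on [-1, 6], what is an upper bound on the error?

(a) Bisection has linear (order 1) convergence; the error is halved each step.

(b) Error bound = (b-a)/2^n = (6 - (-1))/2^{13}
    = 7/2^{13}

(a) 1 (linear); (b) error ≤ 8.54e-04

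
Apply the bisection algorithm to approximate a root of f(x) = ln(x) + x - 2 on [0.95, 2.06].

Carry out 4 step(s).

f(x) = ln(x) + x - 2
Initial interval: [0.95, 2.06]

Iteration 1:
  c_1 = (0.950000 + 2.060000)/2 = 1.505000
  f(c_1) = f(1.505000) = -0.086207
  f(a) × f(c) ≥ 0, new interval: [1.505000, 2.060000]
Iteration 2:
  c_2 = (1.505000 + 2.060000)/2 = 1.782500
  f(c_2) = f(1.782500) = 0.360517
  f(a) × f(c) < 0, new interval: [1.505000, 1.782500]
Iteration 3:
  c_3 = (1.505000 + 1.782500)/2 = 1.643750
  f(c_3) = f(1.643750) = 0.140730
  f(a) × f(c) < 0, new interval: [1.505000, 1.643750]
Iteration 4:
  c_4 = (1.505000 + 1.643750)/2 = 1.574375
  f(c_4) = f(1.574375) = 0.028233
  f(a) × f(c) < 0, new interval: [1.505000, 1.574375]

After 4 iteration(s), the approximation is c_4 = 1.574375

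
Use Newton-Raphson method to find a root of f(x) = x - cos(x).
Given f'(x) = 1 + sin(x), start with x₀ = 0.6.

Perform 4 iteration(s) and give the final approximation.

f(x) = x - cos(x)
f'(x) = 1 + sin(x)
x₀ = 0.6

Newton-Raphson formula: x_{n+1} = x_n - f(x_n)/f'(x_n)

Iteration 1:
  f(0.600000) = -0.225336
  f'(0.600000) = 1.564642
  x_1 = 0.600000 - (-0.225336)/1.564642 = 0.744017
Iteration 2:
  f(0.744017) = 0.008264
  f'(0.744017) = 1.677249
  x_2 = 0.744017 - 0.008264/1.677249 = 0.739090
Iteration 3:
  f(0.739090) = 0.000009
  f'(0.739090) = 1.673616
  x_3 = 0.739090 - 0.000009/1.673616 = 0.739085
Iteration 4:
  f(0.739085) = 0.000000
  f'(0.739085) = 1.673612
  x_4 = 0.739085 - 0.000000/1.673612 = 0.739085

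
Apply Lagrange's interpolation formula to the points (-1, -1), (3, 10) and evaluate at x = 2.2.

Lagrange interpolation formula:
P(x) = Σ yᵢ × Lᵢ(x)
where Lᵢ(x) = Π_{j≠i} (x - xⱼ)/(xᵢ - xⱼ)

L_0(2.2) = (2.2 - 3)/(-1 - 3) = 0.200000
L_1(2.2) = (2.2 - (-1))/(3 - (-1)) = 0.800000

P(2.2) = (-1)×L_0(2.2) + 10×L_1(2.2)
P(2.2) = 7.800000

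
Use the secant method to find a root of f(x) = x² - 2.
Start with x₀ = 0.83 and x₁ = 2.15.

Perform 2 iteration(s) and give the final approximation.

f(x) = x² - 2
x₀ = 0.83, x₁ = 2.15

Secant formula: x_{n+1} = x_n - f(x_n)(x_n - x_{n-1})/(f(x_n) - f(x_{n-1}))

Iteration 1:
  f(0.830000) = -1.311100
  f(2.150000) = 2.622500
  x_2 = 2.150000 - 2.622500×(2.150000 - 0.830000)/(2.622500 - (-1.311100))
       = 1.269966
Iteration 2:
  f(2.150000) = 2.622500
  f(1.269966) = -0.387185
  x_3 = 1.269966 - (-0.387185)×(1.269966 - 2.150000)/(-0.387185 - 2.622500)
       = 1.383180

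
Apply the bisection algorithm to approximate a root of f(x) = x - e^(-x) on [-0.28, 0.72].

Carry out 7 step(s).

f(x) = x - e^(-x)
Initial interval: [-0.28, 0.72]

Iteration 1:
  c_1 = (-0.280000 + 0.720000)/2 = 0.220000
  f(c_1) = f(0.220000) = -0.582519
  f(a) × f(c) ≥ 0, new interval: [0.220000, 0.720000]
Iteration 2:
  c_2 = (0.220000 + 0.720000)/2 = 0.470000
  f(c_2) = f(0.470000) = -0.155002
  f(a) × f(c) ≥ 0, new interval: [0.470000, 0.720000]
Iteration 3:
  c_3 = (0.470000 + 0.720000)/2 = 0.595000
  f(c_3) = f(0.595000) = 0.043437
  f(a) × f(c) < 0, new interval: [0.470000, 0.595000]
Iteration 4:
  c_4 = (0.470000 + 0.595000)/2 = 0.532500
  f(c_4) = f(0.532500) = -0.054635
  f(a) × f(c) ≥ 0, new interval: [0.532500, 0.595000]
Iteration 5:
  c_5 = (0.532500 + 0.595000)/2 = 0.563750
  f(c_5) = f(0.563750) = -0.005321
  f(a) × f(c) ≥ 0, new interval: [0.563750, 0.595000]
Iteration 6:
  c_6 = (0.563750 + 0.595000)/2 = 0.579375
  f(c_6) = f(0.579375) = 0.019127
  f(a) × f(c) < 0, new interval: [0.563750, 0.579375]
Iteration 7:
  c_7 = (0.563750 + 0.579375)/2 = 0.571562
  f(c_7) = f(0.571562) = 0.006920
  f(a) × f(c) < 0, new interval: [0.563750, 0.571562]

After 7 iteration(s), the approximation is c_7 = 0.571562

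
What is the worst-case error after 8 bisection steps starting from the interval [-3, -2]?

Bisection error bound: |error| ≤ (b-a)/2^n
|error| ≤ (-2 - (-3))/2^8 = 1/2^8
|error| ≤ 0.0039062500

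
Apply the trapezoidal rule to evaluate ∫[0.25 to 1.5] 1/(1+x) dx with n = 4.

f(x) = 1/(1+x)
a = 0.25, b = 1.5, n = 4
h = (b - a)/n = 0.312500

Trapezoidal rule: (h/2)[f(x₀) + 2f(x₁) + 2f(x₂) + ... + f(xₙ)]

x_0 = 0.2500, f(x_0) = 0.800000, coefficient = 1
x_1 = 0.5625, f(x_1) = 0.640000, coefficient = 2
x_2 = 0.8750, f(x_2) = 0.533333, coefficient = 2
x_3 = 1.1875, f(x_3) = 0.457143, coefficient = 2
x_4 = 1.5000, f(x_4) = 0.400000, coefficient = 1

I ≈ (0.312500/2) × 4.460952 = 0.697024
Exact value: 0.693147
Error: 0.003877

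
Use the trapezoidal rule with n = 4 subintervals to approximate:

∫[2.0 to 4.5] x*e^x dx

f(x) = x*e^x
a = 2.0, b = 4.5, n = 4
h = (b - a)/n = 0.625000

Trapezoidal rule: (h/2)[f(x₀) + 2f(x₁) + 2f(x₂) + ... + f(xₙ)]

x_0 = 2.0000, f(x_0) = 14.778112, coefficient = 1
x_1 = 2.6250, f(x_1) = 36.237007, coefficient = 2
x_2 = 3.2500, f(x_2) = 83.818605, coefficient = 2
x_3 = 3.8750, f(x_3) = 186.707956, coefficient = 2
x_4 = 4.5000, f(x_4) = 405.077091, coefficient = 1

I ≈ (0.625000/2) × 1033.382339 = 322.931981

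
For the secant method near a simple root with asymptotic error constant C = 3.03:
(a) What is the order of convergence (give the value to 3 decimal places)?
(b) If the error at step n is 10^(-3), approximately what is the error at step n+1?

(a) Secant method has superlinear convergence with order φ = (1+√5)/2 ≈ 1.618.
    This means |e_{n+1}| ≈ C|e_n|^1.618.

(b) With |e_n| = 10^(-3) and C = 3.03:
    |e_{n+1}| ≈ 3.03 × (10^(-3))^1.618 = 3.03 × 10^(-4.85)

(a) ≈ 1.618 (golden ratio); (b) |e_{n+1}| ≈ 4.240e-05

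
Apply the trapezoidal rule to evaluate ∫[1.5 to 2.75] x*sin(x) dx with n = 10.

f(x) = x*sin(x)
a = 1.5, b = 2.75, n = 10
h = (b - a)/n = 0.125000

Trapezoidal rule: (h/2)[f(x₀) + 2f(x₁) + 2f(x₂) + ... + f(xₙ)]

x_0 = 1.5000, f(x_0) = 1.496242, coefficient = 1
x_1 = 1.6250, f(x_1) = 1.622613, coefficient = 2
x_2 = 1.7500, f(x_2) = 1.721975, coefficient = 2
x_3 = 1.8750, f(x_3) = 1.788911, coefficient = 2
x_4 = 2.0000, f(x_4) = 1.818595, coefficient = 2
x_5 = 2.1250, f(x_5) = 1.806930, coefficient = 2
x_6 = 2.2500, f(x_6) = 1.750665, coefficient = 2
x_7 = 2.3750, f(x_7) = 1.647502, coefficient = 2
x_8 = 2.5000, f(x_8) = 1.496180, coefficient = 2
x_9 = 2.6250, f(x_9) = 1.296541, coefficient = 2
x_10 = 2.7500, f(x_10) = 1.049568, coefficient = 1

I ≈ (0.125000/2) × 32.445634 = 2.027852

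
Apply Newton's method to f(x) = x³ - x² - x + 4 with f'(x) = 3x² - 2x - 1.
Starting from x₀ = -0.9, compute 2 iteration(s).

f(x) = x³ - x² - x + 4
f'(x) = 3x² - 2x - 1
x₀ = -0.9

Newton-Raphson formula: x_{n+1} = x_n - f(x_n)/f'(x_n)

Iteration 1:
  f(-0.900000) = 3.361000
  f'(-0.900000) = 3.230000
  x_1 = -0.900000 - 3.361000/3.230000 = -1.940557
Iteration 2:
  f(-1.940557) = -5.132883
  f'(-1.940557) = 14.178402
  x_2 = -1.940557 - (-5.132883)/14.178402 = -1.578536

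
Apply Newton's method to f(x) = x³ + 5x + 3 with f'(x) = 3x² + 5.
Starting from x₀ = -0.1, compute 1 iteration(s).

f(x) = x³ + 5x + 3
f'(x) = 3x² + 5
x₀ = -0.1

Newton-Raphson formula: x_{n+1} = x_n - f(x_n)/f'(x_n)

Iteration 1:
  f(-0.100000) = 2.499000
  f'(-0.100000) = 5.030000
  x_1 = -0.100000 - 2.499000/5.030000 = -0.596819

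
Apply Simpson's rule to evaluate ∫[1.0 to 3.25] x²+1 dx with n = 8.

f(x) = x²+1
a = 1.0, b = 3.25, n = 8
h = (b - a)/n = 0.281250

Simpson's rule: (h/3)[f(x₀) + 4f(x₁) + 2f(x₂) + ... + f(xₙ)]

x_0 = 1.0000, f(x_0) = 2.000000, coefficient = 1
x_1 = 1.2812, f(x_1) = 2.641602, coefficient = 4
x_2 = 1.5625, f(x_2) = 3.441406, coefficient = 2
x_3 = 1.8438, f(x_3) = 4.399414, coefficient = 4
x_4 = 2.1250, f(x_4) = 5.515625, coefficient = 2
x_5 = 2.4062, f(x_5) = 6.790039, coefficient = 4
x_6 = 2.6875, f(x_6) = 8.222656, coefficient = 2
x_7 = 2.9688, f(x_7) = 9.813477, coefficient = 4
x_8 = 3.2500, f(x_8) = 11.562500, coefficient = 1

I ≈ (0.281250/3) × 142.500000 = 13.359375
Exact value: 13.359375
Error: 0.000000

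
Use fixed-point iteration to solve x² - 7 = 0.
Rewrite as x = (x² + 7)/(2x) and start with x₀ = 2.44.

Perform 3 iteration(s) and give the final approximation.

Equation: x² - 7 = 0
Fixed-point form: x = (x² + 7)/(2x)
x₀ = 2.44

x_1 = g(2.440000) = 2.654426
x_2 = g(2.654426) = 2.645765
x_3 = g(2.645765) = 2.645751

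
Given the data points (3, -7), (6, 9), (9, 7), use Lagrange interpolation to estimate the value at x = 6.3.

Lagrange interpolation formula:
P(x) = Σ yᵢ × Lᵢ(x)
where Lᵢ(x) = Π_{j≠i} (x - xⱼ)/(xᵢ - xⱼ)

L_0(6.3) = (6.3 - 6)/(3 - 6) × (6.3 - 9)/(3 - 9) = -0.045000
L_1(6.3) = (6.3 - 3)/(6 - 3) × (6.3 - 9)/(6 - 9) = 0.990000
L_2(6.3) = (6.3 - 3)/(9 - 3) × (6.3 - 6)/(9 - 6) = 0.055000

P(6.3) = (-7)×L_0(6.3) + 9×L_1(6.3) + 7×L_2(6.3)
P(6.3) = 9.610000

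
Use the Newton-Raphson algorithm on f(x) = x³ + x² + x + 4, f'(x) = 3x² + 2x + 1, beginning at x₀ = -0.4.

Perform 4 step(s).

f(x) = x³ + x² + x + 4
f'(x) = 3x² + 2x + 1
x₀ = -0.4

Newton-Raphson formula: x_{n+1} = x_n - f(x_n)/f'(x_n)

Iteration 1:
  f(-0.400000) = 3.696000
  f'(-0.400000) = 0.680000
  x_1 = -0.400000 - 3.696000/0.680000 = -5.835294
Iteration 2:
  f(-5.835294) = -166.480238
  f'(-5.835294) = 91.481384
  x_2 = -5.835294 - (-166.480238)/91.481384 = -4.015468
Iteration 3:
  f(-4.015468) = -48.636812
  f'(-4.015468) = 41.341008
  x_3 = -4.015468 - (-48.636812)/41.341008 = -2.838989
Iteration 4:
  f(-2.838989) = -13.660982
  f'(-2.838989) = 19.501599
  x_4 = -2.838989 - (-13.660982)/19.501599 = -2.138483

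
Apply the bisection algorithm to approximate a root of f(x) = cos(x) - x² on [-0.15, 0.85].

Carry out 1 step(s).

f(x) = cos(x) - x²
Initial interval: [-0.15, 0.85]

Iteration 1:
  c_1 = (-0.150000 + 0.850000)/2 = 0.350000
  f(c_1) = f(0.350000) = 0.816873
  f(a) × f(c) ≥ 0, new interval: [0.350000, 0.850000]

After 1 iteration(s), the approximation is c_1 = 0.350000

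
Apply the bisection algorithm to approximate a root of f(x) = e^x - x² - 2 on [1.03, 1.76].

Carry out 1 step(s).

f(x) = e^x - x² - 2
Initial interval: [1.03, 1.76]

Iteration 1:
  c_1 = (1.030000 + 1.760000)/2 = 1.395000
  f(c_1) = f(1.395000) = 0.088950
  f(a) × f(c) < 0, new interval: [1.030000, 1.395000]

After 1 iteration(s), the approximation is c_1 = 1.395000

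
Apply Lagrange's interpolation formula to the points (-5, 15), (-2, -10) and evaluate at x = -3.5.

Lagrange interpolation formula:
P(x) = Σ yᵢ × Lᵢ(x)
where Lᵢ(x) = Π_{j≠i} (x - xⱼ)/(xᵢ - xⱼ)

L_0(-3.5) = (-3.5 - (-2))/(-5 - (-2)) = 0.500000
L_1(-3.5) = (-3.5 - (-5))/(-2 - (-5)) = 0.500000

P(-3.5) = 15×L_0(-3.5) + (-10)×L_1(-3.5)
P(-3.5) = 2.500000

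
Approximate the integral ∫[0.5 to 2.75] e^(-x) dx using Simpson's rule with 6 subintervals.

f(x) = e^(-x)
a = 0.5, b = 2.75, n = 6
h = (b - a)/n = 0.375000

Simpson's rule: (h/3)[f(x₀) + 4f(x₁) + 2f(x₂) + ... + f(xₙ)]

x_0 = 0.5000, f(x_0) = 0.606531, coefficient = 1
x_1 = 0.8750, f(x_1) = 0.416862, coefficient = 4
x_2 = 1.2500, f(x_2) = 0.286505, coefficient = 2
x_3 = 1.6250, f(x_3) = 0.196912, coefficient = 4
x_4 = 2.0000, f(x_4) = 0.135335, coefficient = 2
x_5 = 2.3750, f(x_5) = 0.093014, coefficient = 4
x_6 = 2.7500, f(x_6) = 0.063928, coefficient = 1

I ≈ (0.375000/3) × 4.341291 = 0.542661
Exact value: 0.542603
Error: 0.000059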